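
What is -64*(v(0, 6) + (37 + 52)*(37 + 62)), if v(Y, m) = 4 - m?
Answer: -563776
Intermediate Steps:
-64*(v(0, 6) + (37 + 52)*(37 + 62)) = -64*((4 - 1*6) + (37 + 52)*(37 + 62)) = -64*((4 - 6) + 89*99) = -64*(-2 + 8811) = -64*8809 = -563776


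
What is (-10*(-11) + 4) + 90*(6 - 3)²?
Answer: 924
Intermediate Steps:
(-10*(-11) + 4) + 90*(6 - 3)² = (110 + 4) + 90*3² = 114 + 90*9 = 114 + 810 = 924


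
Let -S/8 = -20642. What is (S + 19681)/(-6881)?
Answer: -184817/6881 ≈ -26.859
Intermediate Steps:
S = 165136 (S = -8*(-20642) = 165136)
(S + 19681)/(-6881) = (165136 + 19681)/(-6881) = 184817*(-1/6881) = -184817/6881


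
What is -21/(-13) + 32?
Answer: 437/13 ≈ 33.615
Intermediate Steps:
-21/(-13) + 32 = -21*(-1/13) + 32 = 21/13 + 32 = 437/13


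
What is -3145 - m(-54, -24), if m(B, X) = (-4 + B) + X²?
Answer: -3663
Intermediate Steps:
m(B, X) = -4 + B + X²
-3145 - m(-54, -24) = -3145 - (-4 - 54 + (-24)²) = -3145 - (-4 - 54 + 576) = -3145 - 1*518 = -3145 - 518 = -3663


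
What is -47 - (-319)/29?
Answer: -36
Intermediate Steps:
-47 - (-319)/29 = -47 - 11*(-1) = -47 + 11 = -36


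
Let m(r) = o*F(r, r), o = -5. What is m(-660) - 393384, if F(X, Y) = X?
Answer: -390084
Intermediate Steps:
m(r) = -5*r
m(-660) - 393384 = -5*(-660) - 393384 = 3300 - 393384 = -390084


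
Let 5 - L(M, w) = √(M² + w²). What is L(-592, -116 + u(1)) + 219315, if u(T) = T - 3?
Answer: 219320 - 2*√91097 ≈ 2.1872e+5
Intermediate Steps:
u(T) = -3 + T
L(M, w) = 5 - √(M² + w²)
L(-592, -116 + u(1)) + 219315 = (5 - √((-592)² + (-116 + (-3 + 1))²)) + 219315 = (5 - √(350464 + (-116 - 2)²)) + 219315 = (5 - √(350464 + (-118)²)) + 219315 = (5 - √(350464 + 13924)) + 219315 = (5 - √364388) + 219315 = (5 - 2*√91097) + 219315 = 219320 - 2*√91097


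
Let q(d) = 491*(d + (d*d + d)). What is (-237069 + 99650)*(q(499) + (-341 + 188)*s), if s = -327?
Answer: -16874989987260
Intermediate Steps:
q(d) = 491*d² + 982*d (q(d) = 491*(d + (d² + d)) = 491*(d + (d + d²)) = 491*(d² + 2*d) = 491*d² + 982*d)
(-237069 + 99650)*(q(499) + (-341 + 188)*s) = (-237069 + 99650)*(491*499*(2 + 499) + (-341 + 188)*(-327)) = -137419*(491*499*501 - 153*(-327)) = -137419*(122749509 + 50031) = -137419*122799540 = -16874989987260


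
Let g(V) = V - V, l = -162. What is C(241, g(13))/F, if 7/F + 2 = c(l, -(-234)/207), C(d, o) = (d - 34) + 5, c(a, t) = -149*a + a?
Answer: 5082488/7 ≈ 7.2607e+5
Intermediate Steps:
g(V) = 0
c(a, t) = -148*a
C(d, o) = -29 + d (C(d, o) = (-34 + d) + 5 = -29 + d)
F = 7/23974 (F = 7/(-2 - 148*(-162)) = 7/(-2 + 23976) = 7/23974 ≈ 0.00029198)
C(241, g(13))/F = (-29 + 241)/(7/23974) = 212*(23974/7) = 5082488/7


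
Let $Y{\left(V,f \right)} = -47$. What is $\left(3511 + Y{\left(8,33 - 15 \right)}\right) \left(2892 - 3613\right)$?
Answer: $-2497544$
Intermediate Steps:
$\left(3511 + Y{\left(8,33 - 15 \right)}\right) \left(2892 - 3613\right) = \left(3511 - 47\right) \left(2892 - 3613\right) = 3464 \left(-721\right) = -2497544$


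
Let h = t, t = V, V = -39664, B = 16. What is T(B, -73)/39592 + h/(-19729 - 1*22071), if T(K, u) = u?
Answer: 195915711/206868200 ≈ 0.94706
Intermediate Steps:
t = -39664
h = -39664
T(B, -73)/39592 + h/(-19729 - 1*22071) = -73/39592 - 39664/(-19729 - 1*22071) = -73*1/39592 - 39664/(-19729 - 22071) = -73/39592 - 39664/(-41800) = -73/39592 - 39664*(-1/41800) = -73/39592 + 4958/5225 = 195915711/206868200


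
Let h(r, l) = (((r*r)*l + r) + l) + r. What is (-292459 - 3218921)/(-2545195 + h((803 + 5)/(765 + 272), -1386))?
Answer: 1258676399740/913139152367 ≈ 1.3784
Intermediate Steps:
h(r, l) = l + 2*r + l*r² (h(r, l) = ((r²*l + r) + l) + r = ((l*r² + r) + l) + r = ((r + l*r²) + l) + r = (l + r + l*r²) + r = l + 2*r + l*r²)
(-292459 - 3218921)/(-2545195 + h((803 + 5)/(765 + 272), -1386)) = (-292459 - 3218921)/(-2545195 + (-1386 + 2*((803 + 5)/(765 + 272)) - 1386*(803 + 5)²/(765 + 272)²)) = -3511380/(-2545195 + (-1386 + 2*(808/1037) - 1386*(808/1037)²)) = -3511380/(-2545195 + (-1386 + 1616/1037 - 1386*652864/1075369)) = -3511380/(-2545195 + (-1386 + 1616/1037 - 904869504/1075369)) = -3511380/(-2545195 - 2393655146/1075369) = -3511380/(-2739417457101/1075369) = -3511380*(-1075369/2739417457101) = 1258676399740/913139152367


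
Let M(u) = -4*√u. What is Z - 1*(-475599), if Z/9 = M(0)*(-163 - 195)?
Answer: 475599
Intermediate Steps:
Z = 0 (Z = 9*((-4*√0)*(-163 - 195)) = 9*(-4*0*(-358)) = 9*(0*(-358)) = 9*0 = 0)
Z - 1*(-475599) = 0 - 1*(-475599) = 0 + 475599 = 475599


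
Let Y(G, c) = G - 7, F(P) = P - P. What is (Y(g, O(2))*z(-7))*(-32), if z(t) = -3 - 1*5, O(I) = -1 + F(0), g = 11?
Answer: 1024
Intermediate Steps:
F(P) = 0
O(I) = -1 (O(I) = -1 + 0 = -1)
Y(G, c) = -7 + G
z(t) = -8 (z(t) = -3 - 5 = -8)
(Y(g, O(2))*z(-7))*(-32) = ((-7 + 11)*(-8))*(-32) = (4*(-8))*(-32) = -32*(-32) = 1024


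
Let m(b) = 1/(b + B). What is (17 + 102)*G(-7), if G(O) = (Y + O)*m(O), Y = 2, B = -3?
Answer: 119/2 ≈ 59.500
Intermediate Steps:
m(b) = 1/(-3 + b) (m(b) = 1/(b - 3) = 1/(-3 + b))
G(O) = (2 + O)/(-3 + O)
(17 + 102)*G(-7) = (17 + 102)*((2 - 7)/(-3 - 7)) = 119*(-5/(-10)) = 119*(-⅒*(-5)) = 119*(½) = 119/2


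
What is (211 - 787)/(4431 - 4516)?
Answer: 576/85 ≈ 6.7765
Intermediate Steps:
(211 - 787)/(4431 - 4516) = -576/(-85) = -576*(-1/85) = 576/85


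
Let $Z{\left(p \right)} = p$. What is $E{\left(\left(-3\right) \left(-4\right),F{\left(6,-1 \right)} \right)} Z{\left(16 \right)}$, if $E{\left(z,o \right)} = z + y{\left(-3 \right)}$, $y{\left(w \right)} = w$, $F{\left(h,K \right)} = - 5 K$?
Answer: $144$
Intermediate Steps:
$E{\left(z,o \right)} = -3 + z$ ($E{\left(z,o \right)} = z - 3 = -3 + z$)
$E{\left(\left(-3\right) \left(-4\right),F{\left(6,-1 \right)} \right)} Z{\left(16 \right)} = \left(-3 - -12\right) 16 = \left(-3 + 12\right) 16 = 9 \cdot 16 = 144$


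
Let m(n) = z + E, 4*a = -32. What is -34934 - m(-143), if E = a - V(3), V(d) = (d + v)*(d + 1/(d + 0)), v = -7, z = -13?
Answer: -104779/3 ≈ -34926.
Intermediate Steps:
V(d) = (-7 + d)*(d + 1/d) (V(d) = (d - 7)*(d + 1/(d + 0)) = (-7 + d)*(d + 1/d))
a = -8 (a = (¼)*(-32) = -8)
E = 16/3 (E = -8 - (1 + 3² - 7*3 - 7/3) = -8 - (1 + 9 - 21 - 7*⅓) = -8 - (1 + 9 - 21 - 7/3) = -8 - 1*(-40/3) = -8 + 40/3 = 16/3 ≈ 5.3333)
m(n) = -23/3 (m(n) = -13 + 16/3 = -23/3)
-34934 - m(-143) = -34934 - 1*(-23/3) = -34934 + 23/3 = -104779/3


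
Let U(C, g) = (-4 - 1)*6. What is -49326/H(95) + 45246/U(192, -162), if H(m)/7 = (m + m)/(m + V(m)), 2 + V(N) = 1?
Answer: -664255/133 ≈ -4994.4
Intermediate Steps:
V(N) = -1 (V(N) = -2 + 1 = -1)
U(C, g) = -30 (U(C, g) = -5*6 = -30)
H(m) = 14*m/(-1 + m) (H(m) = 7*((m + m)/(m - 1)) = 7*((2*m)/(-1 + m)) = 7*(2*m/(-1 + m)) = 14*m/(-1 + m))
-49326/H(95) + 45246/U(192, -162) = -49326/(14*95/(-1 + 95)) + 45246/(-30) = -49326/(14*95/94) + 45246*(-1/30) = -49326/(14*95*(1/94)) - 7541/5 = -49326/665/47 - 7541/5 = -49326*47/665 - 7541/5 = -2318322/665 - 7541/5 = -664255/133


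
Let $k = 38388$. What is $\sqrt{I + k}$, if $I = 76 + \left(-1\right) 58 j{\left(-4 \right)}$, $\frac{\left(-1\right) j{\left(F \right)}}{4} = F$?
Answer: $4 \sqrt{2346} \approx 193.74$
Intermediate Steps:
$j{\left(F \right)} = - 4 F$
$I = -852$ ($I = 76 + \left(-1\right) 58 \left(\left(-4\right) \left(-4\right)\right) = 76 - 928 = -852$)
$\sqrt{I + k} = \sqrt{-852 + 38388} = \sqrt{37536} = 4 \sqrt{2346}$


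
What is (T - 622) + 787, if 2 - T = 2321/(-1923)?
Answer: 323462/1923 ≈ 168.21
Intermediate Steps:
T = 6167/1923 (T = 2 - 2321/(-1923) = 2 - 2321*(-1)/1923 = 2 - 1*(-2321/1923) = 2 + 2321/1923 = 6167/1923 ≈ 3.2070)
(T - 622) + 787 = (6167/1923 - 622) + 787 = -1189939/1923 + 787 = 323462/1923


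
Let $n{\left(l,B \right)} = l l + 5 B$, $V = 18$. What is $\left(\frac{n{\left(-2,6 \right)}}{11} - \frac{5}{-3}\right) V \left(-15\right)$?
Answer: $- \frac{14130}{11} \approx -1284.5$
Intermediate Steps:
$n{\left(l,B \right)} = l^{2} + 5 B$
$\left(\frac{n{\left(-2,6 \right)}}{11} - \frac{5}{-3}\right) V \left(-15\right) = \left(\frac{\left(-2\right)^{2} + 5 \cdot 6}{11} - \frac{5}{-3}\right) 18 \left(-15\right) = \left(\left(4 + 30\right) \frac{1}{11} - - \frac{5}{3}\right) 18 \left(-15\right) = \left(34 \cdot \frac{1}{11} + \frac{5}{3}\right) 18 \left(-15\right) = \left(\frac{34}{11} + \frac{5}{3}\right) 18 \left(-15\right) = \frac{157}{33} \cdot 18 \left(-15\right) = \frac{942}{11} \left(-15\right) = - \frac{14130}{11}$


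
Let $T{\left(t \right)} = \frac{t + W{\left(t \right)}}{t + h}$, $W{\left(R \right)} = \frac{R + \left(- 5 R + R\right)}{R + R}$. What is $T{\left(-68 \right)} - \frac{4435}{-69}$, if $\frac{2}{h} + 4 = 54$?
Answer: $\frac{15309905}{234462} \approx 65.298$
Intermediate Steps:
$h = \frac{1}{25}$ ($h = \frac{2}{-4 + 54} = \frac{2}{50} = 2 \cdot \frac{1}{50} = \frac{1}{25} \approx 0.04$)
$W{\left(R \right)} = - \frac{3}{2}$ ($W{\left(R \right)} = \frac{R - 4 R}{2 R} = - 3 R \frac{1}{2 R} = - \frac{3}{2}$)
$T{\left(t \right)} = \frac{- \frac{3}{2} + t}{\frac{1}{25} + t}$ ($T{\left(t \right)} = \frac{t - \frac{3}{2}}{t + \frac{1}{25}} = \frac{- \frac{3}{2} + t}{\frac{1}{25} + t}$)
$T{\left(-68 \right)} - \frac{4435}{-69} = \frac{25 \left(-3 + 2 \left(-68\right)\right)}{2 \left(1 + 25 \left(-68\right)\right)} - \frac{4435}{-69} = \frac{25 \left(-3 - 136\right)}{2 \left(1 - 1700\right)} - 4435 \left(- \frac{1}{69}\right) = \frac{25}{2} \frac{1}{-1699} \left(-139\right) - - \frac{4435}{69} = \frac{25}{2} \left(- \frac{1}{1699}\right) \left(-139\right) + \frac{4435}{69} = \frac{3475}{3398} + \frac{4435}{69} = \frac{15309905}{234462}$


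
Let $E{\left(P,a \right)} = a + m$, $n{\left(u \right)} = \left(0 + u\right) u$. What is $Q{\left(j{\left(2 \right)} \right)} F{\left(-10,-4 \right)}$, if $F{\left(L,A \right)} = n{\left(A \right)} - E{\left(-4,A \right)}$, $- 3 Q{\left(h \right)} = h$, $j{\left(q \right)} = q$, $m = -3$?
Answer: $- \frac{46}{3} \approx -15.333$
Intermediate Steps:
$n{\left(u \right)} = u^{2}$ ($n{\left(u \right)} = u u = u^{2}$)
$Q{\left(h \right)} = - \frac{h}{3}$
$E{\left(P,a \right)} = -3 + a$ ($E{\left(P,a \right)} = a - 3 = -3 + a$)
$F{\left(L,A \right)} = 3 + A^{2} - A$ ($F{\left(L,A \right)} = A^{2} - \left(-3 + A\right) = 3 + A^{2} - A$)
$Q{\left(j{\left(2 \right)} \right)} F{\left(-10,-4 \right)} = \left(- \frac{1}{3}\right) 2 \left(3 + \left(-4\right)^{2} - -4\right) = - \frac{2 \left(3 + 16 + 4\right)}{3} = \left(- \frac{2}{3}\right) 23 = - \frac{46}{3}$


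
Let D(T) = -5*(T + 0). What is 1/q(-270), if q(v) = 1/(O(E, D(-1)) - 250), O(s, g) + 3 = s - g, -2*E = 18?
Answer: -267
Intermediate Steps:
E = -9 (E = -½*18 = -9)
D(T) = -5*T
O(s, g) = -3 + s - g (O(s, g) = -3 + (s - g) = -3 + s - g)
q(v) = -1/267 (q(v) = 1/((-3 - 9 - (-5)*(-1)) - 250) = 1/((-3 - 9 - 1*5) - 250) = 1/((-3 - 9 - 5) - 250) = 1/(-17 - 250) = 1/(-267) = -1/267)
1/q(-270) = 1/(-1/267) = -267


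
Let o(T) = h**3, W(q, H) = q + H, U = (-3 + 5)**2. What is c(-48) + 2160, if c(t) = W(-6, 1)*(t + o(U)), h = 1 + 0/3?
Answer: 2395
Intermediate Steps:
h = 1 (h = 1 + 0*(1/3) = 1 + 0 = 1)
U = 4 (U = 2**2 = 4)
W(q, H) = H + q
o(T) = 1 (o(T) = 1**3 = 1)
c(t) = -5 - 5*t (c(t) = (1 - 6)*(t + 1) = -5*(1 + t) = -5 - 5*t)
c(-48) + 2160 = (-5 - 5*(-48)) + 2160 = (-5 + 240) + 2160 = 235 + 2160 = 2395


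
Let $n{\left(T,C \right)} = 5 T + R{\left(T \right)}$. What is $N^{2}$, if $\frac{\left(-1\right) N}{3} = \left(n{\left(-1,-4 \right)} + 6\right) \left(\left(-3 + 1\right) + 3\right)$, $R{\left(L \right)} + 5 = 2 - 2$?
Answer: $144$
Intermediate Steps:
$R{\left(L \right)} = -5$ ($R{\left(L \right)} = -5 + \left(2 - 2\right) = -5 + 0 = -5$)
$n{\left(T,C \right)} = -5 + 5 T$ ($n{\left(T,C \right)} = 5 T - 5 = -5 + 5 T$)
$N = 12$ ($N = - 3 \left(\left(-5 + 5 \left(-1\right)\right) + 6\right) \left(\left(-3 + 1\right) + 3\right) = - 3 \left(\left(-5 - 5\right) + 6\right) \left(-2 + 3\right) = - 3 \left(-10 + 6\right) 1 = - 3 \left(\left(-4\right) 1\right) = \left(-3\right) \left(-4\right) = 12$)
$N^{2} = 12^{2} = 144$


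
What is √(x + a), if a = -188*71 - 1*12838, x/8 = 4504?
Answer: 3*√1094 ≈ 99.227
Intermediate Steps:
x = 36032 (x = 8*4504 = 36032)
a = -26186 (a = -13348 - 12838 = -26186)
√(x + a) = √(36032 - 26186) = √9846 = 3*√1094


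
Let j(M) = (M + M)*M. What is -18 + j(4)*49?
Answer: 1550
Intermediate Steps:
j(M) = 2*M**2 (j(M) = (2*M)*M = 2*M**2)
-18 + j(4)*49 = -18 + (2*4**2)*49 = -18 + (2*16)*49 = -18 + 32*49 = -18 + 1568 = 1550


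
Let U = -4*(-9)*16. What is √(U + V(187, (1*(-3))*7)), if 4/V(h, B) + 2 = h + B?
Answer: √968297/41 ≈ 24.001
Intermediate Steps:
V(h, B) = 4/(-2 + B + h) (V(h, B) = 4/(-2 + (h + B)) = 4/(-2 + (B + h)) = 4/(-2 + B + h))
U = 576 (U = 36*16 = 576)
√(U + V(187, (1*(-3))*7)) = √(576 + 4/(-2 + (1*(-3))*7 + 187)) = √(576 + 4/(-2 - 3*7 + 187)) = √(576 + 4/(-2 - 21 + 187)) = √(576 + 4/164) = √(576 + 4*(1/164)) = √(576 + 1/41) = √(23617/41) = √968297/41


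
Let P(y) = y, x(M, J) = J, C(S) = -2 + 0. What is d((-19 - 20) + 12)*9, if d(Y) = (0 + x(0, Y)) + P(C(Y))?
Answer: -261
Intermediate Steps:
C(S) = -2
d(Y) = -2 + Y (d(Y) = (0 + Y) - 2 = Y - 2 = -2 + Y)
d((-19 - 20) + 12)*9 = (-2 + ((-19 - 20) + 12))*9 = (-2 + (-39 + 12))*9 = (-2 - 27)*9 = -29*9 = -261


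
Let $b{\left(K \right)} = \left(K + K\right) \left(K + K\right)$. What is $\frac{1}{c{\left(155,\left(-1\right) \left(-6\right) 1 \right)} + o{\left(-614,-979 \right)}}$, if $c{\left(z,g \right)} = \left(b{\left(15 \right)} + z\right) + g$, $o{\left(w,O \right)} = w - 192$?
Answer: $\frac{1}{255} \approx 0.0039216$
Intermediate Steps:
$o{\left(w,O \right)} = -192 + w$
$b{\left(K \right)} = 4 K^{2}$ ($b{\left(K \right)} = 2 K 2 K = 4 K^{2}$)
$c{\left(z,g \right)} = 900 + g + z$ ($c{\left(z,g \right)} = \left(4 \cdot 15^{2} + z\right) + g = \left(4 \cdot 225 + z\right) + g = \left(900 + z\right) + g = 900 + g + z$)
$\frac{1}{c{\left(155,\left(-1\right) \left(-6\right) 1 \right)} + o{\left(-614,-979 \right)}} = \frac{1}{\left(900 + \left(-1\right) \left(-6\right) 1 + 155\right) - 806} = \frac{1}{\left(900 + 6 \cdot 1 + 155\right) - 806} = \frac{1}{\left(900 + 6 + 155\right) - 806} = \frac{1}{1061 - 806} = \frac{1}{255}$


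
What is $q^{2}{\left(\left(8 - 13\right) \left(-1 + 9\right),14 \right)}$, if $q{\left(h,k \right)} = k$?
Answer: $196$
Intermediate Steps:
$q^{2}{\left(\left(8 - 13\right) \left(-1 + 9\right),14 \right)} = 14^{2} = 196$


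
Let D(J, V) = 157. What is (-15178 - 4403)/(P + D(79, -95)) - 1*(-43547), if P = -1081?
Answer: 13419003/308 ≈ 43568.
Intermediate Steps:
(-15178 - 4403)/(P + D(79, -95)) - 1*(-43547) = (-15178 - 4403)/(-1081 + 157) - 1*(-43547) = -19581/(-924) + 43547 = -19581*(-1/924) + 43547 = 6527/308 + 43547 = 13419003/308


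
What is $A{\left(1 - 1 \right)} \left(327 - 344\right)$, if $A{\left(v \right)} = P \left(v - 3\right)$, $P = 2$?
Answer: $102$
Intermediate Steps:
$A{\left(v \right)} = -6 + 2 v$ ($A{\left(v \right)} = 2 \left(v - 3\right) = 2 \left(-3 + v\right) = -6 + 2 v$)
$A{\left(1 - 1 \right)} \left(327 - 344\right) = \left(-6 + 2 \left(1 - 1\right)\right) \left(327 - 344\right) = \left(-6 + 2 \left(1 - 1\right)\right) \left(-17\right) = \left(-6 + 2 \cdot 0\right) \left(-17\right) = \left(-6 + 0\right) \left(-17\right) = \left(-6\right) \left(-17\right) = 102$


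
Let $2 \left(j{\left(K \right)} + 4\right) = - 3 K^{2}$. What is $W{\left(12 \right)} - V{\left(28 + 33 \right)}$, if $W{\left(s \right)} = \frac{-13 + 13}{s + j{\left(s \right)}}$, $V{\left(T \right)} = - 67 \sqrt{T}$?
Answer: $67 \sqrt{61} \approx 523.29$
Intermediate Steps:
$j{\left(K \right)} = -4 - \frac{3 K^{2}}{2}$ ($j{\left(K \right)} = -4 + \frac{\left(-3\right) K^{2}}{2} = -4 - \frac{3 K^{2}}{2}$)
$W{\left(s \right)} = 0$ ($W{\left(s \right)} = \frac{-13 + 13}{s - \left(4 + \frac{3 s^{2}}{2}\right)} = \frac{0}{-4 + s - \frac{3 s^{2}}{2}} = 0$)
$W{\left(12 \right)} - V{\left(28 + 33 \right)} = 0 - - 67 \sqrt{28 + 33} = 0 - - 67 \sqrt{61} = 0 + 67 \sqrt{61} = 67 \sqrt{61}$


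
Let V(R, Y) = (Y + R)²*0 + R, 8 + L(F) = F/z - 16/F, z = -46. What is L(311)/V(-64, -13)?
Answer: 211905/915584 ≈ 0.23144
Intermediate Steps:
L(F) = -8 - 16/F - F/46 (L(F) = -8 + (F/(-46) - 16/F) = -8 + (F*(-1/46) - 16/F) = -8 + (-F/46 - 16/F) = -8 + (-16/F - F/46) = -8 - 16/F - F/46)
V(R, Y) = R (V(R, Y) = (R + Y)²*0 + R = 0 + R = R)
L(311)/V(-64, -13) = (-8 - 16/311 - 1/46*311)/(-64) = (-8 - 16*1/311 - 311/46)*(-1/64) = (-8 - 16/311 - 311/46)*(-1/64) = -211905/14306*(-1/64) = 211905/915584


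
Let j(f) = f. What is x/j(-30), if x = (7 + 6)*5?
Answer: -13/6 ≈ -2.1667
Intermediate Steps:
x = 65 (x = 13*5 = 65)
x/j(-30) = 65/(-30) = 65*(-1/30) = -13/6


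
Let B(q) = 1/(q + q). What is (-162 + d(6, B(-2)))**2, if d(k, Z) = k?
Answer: 24336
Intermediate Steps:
B(q) = 1/(2*q)
(-162 + d(6, B(-2)))**2 = (-162 + 6)**2 = (-156)**2 = 24336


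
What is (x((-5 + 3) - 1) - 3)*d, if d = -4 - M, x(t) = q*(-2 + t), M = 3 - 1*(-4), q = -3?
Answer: -132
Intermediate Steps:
M = 7 (M = 3 + 4 = 7)
x(t) = 6 - 3*t (x(t) = -3*(-2 + t) = 6 - 3*t)
d = -11 (d = -4 - 1*7 = -4 - 7 = -11)
(x((-5 + 3) - 1) - 3)*d = ((6 - 3*((-5 + 3) - 1)) - 3)*(-11) = ((6 - 3*(-2 - 1)) - 3)*(-11) = ((6 - 3*(-3)) - 3)*(-11) = ((6 + 9) - 3)*(-11) = (15 - 3)*(-11) = 12*(-11) = -132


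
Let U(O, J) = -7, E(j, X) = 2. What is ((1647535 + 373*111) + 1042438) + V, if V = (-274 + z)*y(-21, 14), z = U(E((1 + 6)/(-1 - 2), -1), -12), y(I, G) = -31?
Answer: 2740087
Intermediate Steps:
z = -7
V = 8711 (V = (-274 - 7)*(-31) = -281*(-31) = 8711)
((1647535 + 373*111) + 1042438) + V = ((1647535 + 373*111) + 1042438) + 8711 = ((1647535 + 41403) + 1042438) + 8711 = (1688938 + 1042438) + 8711 = 2731376 + 8711 = 2740087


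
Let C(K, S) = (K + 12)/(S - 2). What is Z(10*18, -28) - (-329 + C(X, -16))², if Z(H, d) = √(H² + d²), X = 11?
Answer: -35343025/324 + 4*√2074 ≈ -1.0890e+5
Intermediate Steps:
C(K, S) = (12 + K)/(-2 + S)
Z(10*18, -28) - (-329 + C(X, -16))² = √((10*18)² + (-28)²) - (-329 + (12 + 11)/(-2 - 16))² = √(180² + 784) - (-329 + 23/(-18))² = √(32400 + 784) - (-329 - 1/18*23)² = √33184 - (-329 - 23/18)² = 4*√2074 - (-5945/18)² = 4*√2074 - 1*35343025/324 = 4*√2074 - 35343025/324 = -35343025/324 + 4*√2074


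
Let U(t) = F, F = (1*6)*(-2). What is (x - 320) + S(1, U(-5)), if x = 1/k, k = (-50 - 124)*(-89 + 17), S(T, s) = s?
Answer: -4159295/12528 ≈ -332.00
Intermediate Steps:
F = -12 (F = 6*(-2) = -12)
U(t) = -12
k = 12528 (k = -174*(-72) = 12528)
x = 1/12528 ≈ 7.9821e-5
(x - 320) + S(1, U(-5)) = (1/12528 - 320) - 12 = -4008959/12528 - 12 = -4159295/12528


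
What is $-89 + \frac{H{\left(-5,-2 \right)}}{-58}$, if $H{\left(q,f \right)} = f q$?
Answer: $- \frac{2586}{29} \approx -89.172$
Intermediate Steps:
$-89 + \frac{H{\left(-5,-2 \right)}}{-58} = -89 + \frac{\left(-2\right) \left(-5\right)}{-58} = -89 + 10 \left(- \frac{1}{58}\right) = -89 - \frac{5}{29} = - \frac{2586}{29}$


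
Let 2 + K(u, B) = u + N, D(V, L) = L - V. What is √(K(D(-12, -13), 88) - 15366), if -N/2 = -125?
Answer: I*√15119 ≈ 122.96*I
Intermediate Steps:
N = 250 (N = -2*(-125) = 250)
K(u, B) = 248 + u (K(u, B) = -2 + (u + 250) = -2 + (250 + u) = 248 + u)
√(K(D(-12, -13), 88) - 15366) = √((248 + (-13 - 1*(-12))) - 15366) = √((248 + (-13 + 12)) - 15366) = √((248 - 1) - 15366) = √(247 - 15366) = √(-15119) = I*√15119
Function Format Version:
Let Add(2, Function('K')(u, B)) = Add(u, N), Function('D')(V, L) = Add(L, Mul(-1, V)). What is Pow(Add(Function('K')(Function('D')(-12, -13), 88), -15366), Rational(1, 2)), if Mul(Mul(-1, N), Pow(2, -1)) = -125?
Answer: Mul(I, Pow(15119, Rational(1, 2))) ≈ Mul(122.96, I)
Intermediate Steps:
N = 250 (N = Mul(-2, -125) = 250)
Function('K')(u, B) = Add(248, u) (Function('K')(u, B) = Add(-2, Add(u, 250)) = Add(-2, Add(250, u)) = Add(248, u))
Pow(Add(Function('K')(Function('D')(-12, -13), 88), -15366), Rational(1, 2)) = Pow(Add(Add(248, Add(-13, Mul(-1, -12))), -15366), Rational(1, 2)) = Pow(Add(Add(248, Add(-13, 12)), -15366), Rational(1, 2)) = Pow(Add(Add(248, -1), -15366), Rational(1, 2)) = Pow(Add(247, -15366), Rational(1, 2)) = Pow(-15119, Rational(1, 2)) = Mul(I, Pow(15119, Rational(1, 2)))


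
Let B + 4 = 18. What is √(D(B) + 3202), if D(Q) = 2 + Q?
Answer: √3218 ≈ 56.727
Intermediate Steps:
B = 14 (B = -4 + 18 = 14)
√(D(B) + 3202) = √((2 + 14) + 3202) = √(16 + 3202) = √3218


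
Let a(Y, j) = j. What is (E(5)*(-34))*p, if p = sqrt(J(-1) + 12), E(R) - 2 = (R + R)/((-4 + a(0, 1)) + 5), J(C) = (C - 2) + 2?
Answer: -238*sqrt(11) ≈ -789.36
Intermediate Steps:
J(C) = C (J(C) = (-2 + C) + 2 = C)
E(R) = 2 + R (E(R) = 2 + (R + R)/((-4 + 1) + 5) = 2 + (2*R)/(-3 + 5) = 2 + (2*R)/2 = 2 + (2*R)*(1/2) = 2 + R)
p = sqrt(11) (p = sqrt(-1 + 12) = sqrt(11) ≈ 3.3166)
(E(5)*(-34))*p = ((2 + 5)*(-34))*sqrt(11) = (7*(-34))*sqrt(11) = -238*sqrt(11)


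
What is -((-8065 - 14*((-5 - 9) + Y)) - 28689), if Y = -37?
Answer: 36040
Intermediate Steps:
-((-8065 - 14*((-5 - 9) + Y)) - 28689) = -((-8065 - 14*((-5 - 9) - 37)) - 28689) = -((-8065 - 14*(-14 - 37)) - 28689) = -((-8065 - 14*(-51)) - 28689) = -((-8065 + 714) - 28689) = -(-7351 - 28689) = -1*(-36040) = 36040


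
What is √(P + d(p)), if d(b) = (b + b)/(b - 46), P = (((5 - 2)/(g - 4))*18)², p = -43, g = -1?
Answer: √23288986/445 ≈ 10.845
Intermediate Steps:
P = 2916/25 (P = (((5 - 2)/(-1 - 4))*18)² = ((3/(-5))*18)² = ((3*(-⅕))*18)² = (-⅗*18)² = (-54/5)² = 2916/25 ≈ 116.64)
d(b) = 2*b/(-46 + b) (d(b) = (2*b)/(-46 + b) = 2*b/(-46 + b))
√(P + d(p)) = √(2916/25 + 2*(-43)/(-46 - 43)) = √(2916/25 + 2*(-43)/(-89)) = √(2916/25 + 2*(-43)*(-1/89)) = √(2916/25 + 86/89) = √(261674/2225) = √23288986/445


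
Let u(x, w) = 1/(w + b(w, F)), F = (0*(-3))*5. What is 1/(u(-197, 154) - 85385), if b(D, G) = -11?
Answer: -143/12210054 ≈ -1.1712e-5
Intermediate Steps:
F = 0 (F = 0*5 = 0)
u(x, w) = 1/(-11 + w) (u(x, w) = 1/(w - 11) = 1/(-11 + w))
1/(u(-197, 154) - 85385) = 1/(1/(-11 + 154) - 85385) = 1/(1/143 - 85385) = 1/(-12210054/143) = -143/12210054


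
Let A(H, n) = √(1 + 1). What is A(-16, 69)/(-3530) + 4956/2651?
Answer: 4956/2651 - √2/3530 ≈ 1.8691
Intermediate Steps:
A(H, n) = √2
A(-16, 69)/(-3530) + 4956/2651 = √2/(-3530) + 4956/2651 = √2*(-1/3530) + 4956*(1/2651) = -√2/3530 + 4956/2651 = 4956/2651 - √2/3530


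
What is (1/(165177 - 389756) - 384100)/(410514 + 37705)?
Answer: -86260793901/100660574801 ≈ -0.85695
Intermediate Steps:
(1/(165177 - 389756) - 384100)/(410514 + 37705) = (1/(-224579) - 384100)/448219 = (-1/224579 - 384100)*(1/448219) = -86260793901/224579*1/448219 = -86260793901/100660574801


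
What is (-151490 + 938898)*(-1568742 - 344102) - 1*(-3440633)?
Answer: -1506185227719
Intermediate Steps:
(-151490 + 938898)*(-1568742 - 344102) - 1*(-3440633) = 787408*(-1912844) + 3440633 = -1506188668352 + 3440633 = -1506185227719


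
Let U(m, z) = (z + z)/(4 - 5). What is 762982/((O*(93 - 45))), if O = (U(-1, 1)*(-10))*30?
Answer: 381491/14400 ≈ 26.492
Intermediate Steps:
U(m, z) = -2*z (U(m, z) = (2*z)/(-1) = (2*z)*(-1) = -2*z)
O = 600 (O = (-2*1*(-10))*30 = -2*(-10)*30 = 20*30 = 600)
762982/((O*(93 - 45))) = 762982/((600*(93 - 45))) = 762982/((600*48)) = 762982/28800 = 762982*(1/28800) = 381491/14400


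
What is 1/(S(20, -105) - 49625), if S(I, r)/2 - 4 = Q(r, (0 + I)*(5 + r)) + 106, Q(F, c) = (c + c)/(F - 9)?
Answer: -57/2812085 ≈ -2.0270e-5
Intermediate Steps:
Q(F, c) = 2*c/(-9 + F) (Q(F, c) = (2*c)/(-9 + F) = 2*c/(-9 + F))
S(I, r) = 220 + 4*I*(5 + r)/(-9 + r) (S(I, r) = 8 + 2*(2*((0 + I)*(5 + r))/(-9 + r) + 106) = 8 + 2*(2*(I*(5 + r))/(-9 + r) + 106) = 8 + 2*(2*I*(5 + r)/(-9 + r) + 106) = 8 + 2*(106 + 2*I*(5 + r)/(-9 + r)) = 8 + (212 + 4*I*(5 + r)/(-9 + r)) = 220 + 4*I*(5 + r)/(-9 + r))
1/(S(20, -105) - 49625) = 1/(4*(-495 + 55*(-105) + 20*(5 - 105))/(-9 - 105) - 49625) = 1/(4*(-495 - 5775 + 20*(-100))/(-114) - 49625) = 1/(4*(-1/114)*(-495 - 5775 - 2000) - 49625) = 1/(4*(-1/114)*(-8270) - 49625) = 1/(16540/57 - 49625) = 1/(-2812085/57) = -57/2812085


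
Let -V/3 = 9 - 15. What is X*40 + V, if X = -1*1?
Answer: -22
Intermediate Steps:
X = -1
V = 18 (V = -3*(9 - 15) = -3*(-6) = 18)
X*40 + V = -1*40 + 18 = -40 + 18 = -22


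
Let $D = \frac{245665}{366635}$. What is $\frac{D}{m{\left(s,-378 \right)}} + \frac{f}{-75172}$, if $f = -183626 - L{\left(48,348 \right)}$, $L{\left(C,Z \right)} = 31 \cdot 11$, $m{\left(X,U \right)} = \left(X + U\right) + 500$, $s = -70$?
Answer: $\frac{88145041593}{35828892086} \approx 2.4602$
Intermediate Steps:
$m{\left(X,U \right)} = 500 + U + X$ ($m{\left(X,U \right)} = \left(U + X\right) + 500 = 500 + U + X$)
$L{\left(C,Z \right)} = 341$
$D = \frac{49133}{73327}$ ($D = 245665 \cdot \frac{1}{366635} = \frac{49133}{73327} \approx 0.67005$)
$f = -183967$ ($f = -183626 - 341 = -183967$)
$\frac{D}{m{\left(s,-378 \right)}} + \frac{f}{-75172} = \frac{49133}{73327 \left(500 - 378 - 70\right)} - \frac{183967}{-75172} = \frac{49133}{73327 \cdot 52} - - \frac{183967}{75172} = \frac{49133}{73327} \cdot \frac{1}{52} + \frac{183967}{75172} = \frac{49133}{3813004} + \frac{183967}{75172} = \frac{88145041593}{35828892086}$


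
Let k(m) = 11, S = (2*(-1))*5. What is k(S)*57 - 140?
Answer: 487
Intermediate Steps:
S = -10 (S = -2*5 = -10)
k(S)*57 - 140 = 11*57 - 140 = 627 - 140 = 487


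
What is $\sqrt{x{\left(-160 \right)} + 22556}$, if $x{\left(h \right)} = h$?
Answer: $2 \sqrt{5599} \approx 149.65$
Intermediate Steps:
$\sqrt{x{\left(-160 \right)} + 22556} = \sqrt{-160 + 22556} = \sqrt{22396} = 2 \sqrt{5599}$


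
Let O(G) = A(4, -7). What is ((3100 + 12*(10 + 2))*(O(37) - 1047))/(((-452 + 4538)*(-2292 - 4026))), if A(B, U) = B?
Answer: 845873/6453837 ≈ 0.13107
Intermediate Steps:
O(G) = 4
((3100 + 12*(10 + 2))*(O(37) - 1047))/(((-452 + 4538)*(-2292 - 4026))) = ((3100 + 12*(10 + 2))*(4 - 1047))/(((-452 + 4538)*(-2292 - 4026))) = ((3100 + 12*12)*(-1043))/((4086*(-6318))) = ((3100 + 144)*(-1043))/(-25815348) = (3244*(-1043))*(-1/25815348) = -3383492*(-1/25815348) = 845873/6453837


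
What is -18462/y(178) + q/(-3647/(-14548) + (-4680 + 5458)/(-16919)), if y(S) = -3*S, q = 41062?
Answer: 899669368942189/4484287161 ≈ 2.0063e+5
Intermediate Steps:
-18462/y(178) + q/(-3647/(-14548) + (-4680 + 5458)/(-16919)) = -18462/((-3*178)) + 41062/(-3647/(-14548) + (-4680 + 5458)/(-16919)) = -18462/(-534) + 41062/(-3647*(-1/14548) + 778*(-1/16919)) = -18462*(-1/534) + 41062/(3647/14548 - 778/16919) = 3077/89 + 41062/(50385249/246137612) = 3077/89 + 41062*(246137612/50385249) = 3077/89 + 10106902623944/50385249 = 899669368942189/4484287161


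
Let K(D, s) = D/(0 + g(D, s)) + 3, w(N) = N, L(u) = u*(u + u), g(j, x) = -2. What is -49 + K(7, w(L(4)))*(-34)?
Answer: -32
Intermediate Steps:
L(u) = 2*u² (L(u) = u*(2*u) = 2*u²)
K(D, s) = 3 - D/2 (K(D, s) = D/(0 - 2) + 3 = D/(-2) + 3 = -D/2 + 3 = 3 - D/2)
-49 + K(7, w(L(4)))*(-34) = -49 + (3 - ½*7)*(-34) = -49 + (3 - 7/2)*(-34) = -49 - ½*(-34) = -49 + 17 = -32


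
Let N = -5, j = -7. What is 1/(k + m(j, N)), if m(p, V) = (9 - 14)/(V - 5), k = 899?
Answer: 2/1799 ≈ 0.0011117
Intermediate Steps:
m(p, V) = -5/(-5 + V)
1/(k + m(j, N)) = 1/(899 - 5/(-5 - 5)) = 1/(899 - 5/(-10)) = 1/(899 - 5*(-1/10)) = 1/(899 + 1/2) = 1/(1799/2) = 2/1799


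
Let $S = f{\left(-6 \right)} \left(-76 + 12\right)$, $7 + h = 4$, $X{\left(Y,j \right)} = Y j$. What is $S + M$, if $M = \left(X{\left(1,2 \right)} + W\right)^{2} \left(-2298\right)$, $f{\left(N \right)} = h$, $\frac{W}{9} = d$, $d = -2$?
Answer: $-588096$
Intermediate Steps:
$h = -3$ ($h = -7 + 4 = -3$)
$W = -18$ ($W = 9 \left(-2\right) = -18$)
$f{\left(N \right)} = -3$
$S = 192$ ($S = - 3 \left(-76 + 12\right) = \left(-3\right) \left(-64\right) = 192$)
$M = -588288$ ($M = \left(1 \cdot 2 - 18\right)^{2} \left(-2298\right) = \left(2 - 18\right)^{2} \left(-2298\right) = \left(-16\right)^{2} \left(-2298\right) = 256 \left(-2298\right) = -588288$)
$S + M = 192 - 588288 = -588096$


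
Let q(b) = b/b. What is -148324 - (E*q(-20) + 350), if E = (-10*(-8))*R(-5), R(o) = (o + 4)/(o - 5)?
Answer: -148682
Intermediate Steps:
R(o) = (4 + o)/(-5 + o)
q(b) = 1
E = 8 (E = (-10*(-8))*((4 - 5)/(-5 - 5)) = 80*(-1/(-10)) = 80*(-⅒*(-1)) = 80*(⅒) = 8)
-148324 - (E*q(-20) + 350) = -148324 - (8*1 + 350) = -148324 - (8 + 350) = -148324 - 1*358 = -148324 - 358 = -148682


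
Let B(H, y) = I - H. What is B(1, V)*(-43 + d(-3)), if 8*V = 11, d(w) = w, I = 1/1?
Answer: 0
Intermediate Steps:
I = 1
V = 11/8 (V = (1/8)*11 = 11/8 ≈ 1.3750)
B(H, y) = 1 - H
B(1, V)*(-43 + d(-3)) = (1 - 1*1)*(-43 - 3) = (1 - 1)*(-46) = 0*(-46) = 0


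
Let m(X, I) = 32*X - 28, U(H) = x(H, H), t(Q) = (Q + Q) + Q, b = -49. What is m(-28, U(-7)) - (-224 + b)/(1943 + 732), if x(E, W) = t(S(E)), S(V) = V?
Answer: -2471427/2675 ≈ -923.90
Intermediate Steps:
t(Q) = 3*Q (t(Q) = 2*Q + Q = 3*Q)
x(E, W) = 3*E
U(H) = 3*H
m(X, I) = -28 + 32*X
m(-28, U(-7)) - (-224 + b)/(1943 + 732) = (-28 + 32*(-28)) - (-224 - 49)/(1943 + 732) = (-28 - 896) - (-273)/2675 = -924 - (-273)/2675 = -924 - 1*(-273/2675) = -924 + 273/2675 = -2471427/2675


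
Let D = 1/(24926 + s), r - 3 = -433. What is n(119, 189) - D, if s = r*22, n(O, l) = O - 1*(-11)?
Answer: 2010579/15466 ≈ 130.00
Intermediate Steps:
r = -430 (r = 3 - 433 = -430)
n(O, l) = 11 + O (n(O, l) = O + 11 = 11 + O)
s = -9460 (s = -430*22 = -9460)
D = 1/15466 (D = 1/(24926 - 9460) = 1/15466 ≈ 6.4658e-5)
n(119, 189) - D = (11 + 119) - 1*1/15466 = 130 - 1/15466 = 2010579/15466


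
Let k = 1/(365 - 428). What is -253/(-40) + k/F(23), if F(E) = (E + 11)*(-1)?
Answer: 270983/42840 ≈ 6.3255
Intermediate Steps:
k = -1/63 (k = 1/(-63) = -1/63 ≈ -0.015873)
F(E) = -11 - E (F(E) = (11 + E)*(-1) = -11 - E)
-253/(-40) + k/F(23) = -253/(-40) - 1/(63*(-11 - 1*23)) = -253*(-1/40) - 1/(63*(-11 - 23)) = 253/40 - 1/63/(-34) = 253/40 - 1/63*(-1/34) = 253/40 + 1/2142 = 270983/42840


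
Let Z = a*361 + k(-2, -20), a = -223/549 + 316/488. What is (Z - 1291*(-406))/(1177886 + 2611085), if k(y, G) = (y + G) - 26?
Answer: 575555269/4160290158 ≈ 0.13835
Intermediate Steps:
a = 265/1098 (a = -223*1/549 + 316*(1/488) = -223/549 + 79/122 = 265/1098 ≈ 0.24135)
k(y, G) = -26 + G + y (k(y, G) = (G + y) - 26 = -26 + G + y)
Z = 42961/1098 (Z = (265/1098)*361 + (-26 - 20 - 2) = 95665/1098 - 48 = 42961/1098 ≈ 39.127)
(Z - 1291*(-406))/(1177886 + 2611085) = (42961/1098 - 1291*(-406))/(1177886 + 2611085) = (42961/1098 + 524146)/3788971 = (575555269/1098)*(1/3788971) = 575555269/4160290158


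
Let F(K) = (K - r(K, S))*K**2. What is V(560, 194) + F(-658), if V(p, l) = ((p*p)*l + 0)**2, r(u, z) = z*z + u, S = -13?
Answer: 3701310841389084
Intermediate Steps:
r(u, z) = u + z**2 (r(u, z) = z**2 + u = u + z**2)
F(K) = -169*K**2 (F(K) = (K - (K + (-13)**2))*K**2 = (K - (K + 169))*K**2 = (K - (169 + K))*K**2 = (K + (-169 - K))*K**2 = -169*K**2)
V(p, l) = l**2*p**4 (V(p, l) = (p**2*l + 0)**2 = (l*p**2 + 0)**2 = (l*p**2)**2 = l**2*p**4)
V(560, 194) + F(-658) = 194**2*560**4 - 169*(-658)**2 = 37636*98344960000 - 169*432964 = 3701310914560000 - 73170916 = 3701310841389084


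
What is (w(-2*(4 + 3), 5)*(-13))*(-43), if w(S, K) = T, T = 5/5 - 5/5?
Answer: 0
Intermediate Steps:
T = 0 (T = 5*(⅕) - 5*⅕ = 1 - 1 = 0)
w(S, K) = 0
(w(-2*(4 + 3), 5)*(-13))*(-43) = (0*(-13))*(-43) = 0*(-43) = 0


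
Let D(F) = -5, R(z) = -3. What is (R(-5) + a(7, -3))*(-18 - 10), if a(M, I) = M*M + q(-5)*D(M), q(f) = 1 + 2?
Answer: -868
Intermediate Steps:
q(f) = 3
a(M, I) = -15 + M² (a(M, I) = M*M + 3*(-5) = M² - 15 = -15 + M²)
(R(-5) + a(7, -3))*(-18 - 10) = (-3 + (-15 + 7²))*(-18 - 10) = (-3 + (-15 + 49))*(-28) = (-3 + 34)*(-28) = 31*(-28) = -868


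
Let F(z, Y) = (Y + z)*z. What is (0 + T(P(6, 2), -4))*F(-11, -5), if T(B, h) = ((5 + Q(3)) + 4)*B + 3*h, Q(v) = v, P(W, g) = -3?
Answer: -8448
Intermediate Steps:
T(B, h) = 3*h + 12*B (T(B, h) = ((5 + 3) + 4)*B + 3*h = (8 + 4)*B + 3*h = 12*B + 3*h = 3*h + 12*B)
F(z, Y) = z*(Y + z)
(0 + T(P(6, 2), -4))*F(-11, -5) = (0 + (3*(-4) + 12*(-3)))*(-11*(-5 - 11)) = (0 + (-12 - 36))*(-11*(-16)) = (0 - 48)*176 = -48*176 = -8448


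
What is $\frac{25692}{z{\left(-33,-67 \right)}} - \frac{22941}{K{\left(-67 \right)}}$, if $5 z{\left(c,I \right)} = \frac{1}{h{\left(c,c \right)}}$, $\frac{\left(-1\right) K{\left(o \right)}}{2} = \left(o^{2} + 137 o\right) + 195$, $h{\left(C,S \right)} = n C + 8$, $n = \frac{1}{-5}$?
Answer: $\frac{16860865899}{8990} \approx 1.8755 \cdot 10^{6}$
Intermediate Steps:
$n = - \frac{1}{5} \approx -0.2$
$h{\left(C,S \right)} = 8 - \frac{C}{5}$ ($h{\left(C,S \right)} = - \frac{C}{5} + 8 = 8 - \frac{C}{5}$)
$K{\left(o \right)} = -390 - 274 o - 2 o^{2}$ ($K{\left(o \right)} = - 2 \left(\left(o^{2} + 137 o\right) + 195\right) = - 2 \left(195 + o^{2} + 137 o\right) = -390 - 274 o - 2 o^{2}$)
$z{\left(c,I \right)} = \frac{1}{5 \left(8 - \frac{c}{5}\right)}$
$\frac{25692}{z{\left(-33,-67 \right)}} - \frac{22941}{K{\left(-67 \right)}} = \frac{25692}{\frac{1}{40 - -33}} - \frac{22941}{-390 - -18358 - 2 \left(-67\right)^{2}} = \frac{25692}{\frac{1}{40 + 33}} - \frac{22941}{-390 + 18358 - 8978} = \frac{25692}{\frac{1}{73}} - \frac{22941}{-390 + 18358 - 8978} = 25692 \frac{1}{\frac{1}{73}} - \frac{22941}{8990} = 25692 \cdot 73 - \frac{22941}{8990} = 1875516 - \frac{22941}{8990} = \frac{16860865899}{8990}$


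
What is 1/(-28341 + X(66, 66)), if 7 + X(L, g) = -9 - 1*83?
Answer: -1/28440 ≈ -3.5162e-5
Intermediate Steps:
X(L, g) = -99 (X(L, g) = -7 + (-9 - 1*83) = -7 + (-9 - 83) = -7 - 92 = -99)
1/(-28341 + X(66, 66)) = 1/(-28341 - 99) = 1/(-28440) = -1/28440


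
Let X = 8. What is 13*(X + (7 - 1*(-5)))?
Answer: 260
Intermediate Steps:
13*(X + (7 - 1*(-5))) = 13*(8 + (7 - 1*(-5))) = 13*(8 + (7 + 5)) = 13*(8 + 12) = 13*20 = 260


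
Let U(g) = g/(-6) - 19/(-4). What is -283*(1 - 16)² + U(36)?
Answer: -254705/4 ≈ -63676.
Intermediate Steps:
U(g) = 19/4 - g/6 (U(g) = g*(-⅙) - 19*(-¼) = -g/6 + 19/4 = 19/4 - g/6)
-283*(1 - 16)² + U(36) = -283*(1 - 16)² + (19/4 - ⅙*36) = -283*(-15)² + (19/4 - 6) = -283*225 - 5/4 = -63675 - 5/4 = -254705/4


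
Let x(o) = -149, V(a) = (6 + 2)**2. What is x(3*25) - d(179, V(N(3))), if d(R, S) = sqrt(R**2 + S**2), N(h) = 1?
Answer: -149 - sqrt(36137) ≈ -339.10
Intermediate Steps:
V(a) = 64 (V(a) = 8**2 = 64)
x(3*25) - d(179, V(N(3))) = -149 - sqrt(179**2 + 64**2) = -149 - sqrt(32041 + 4096) = -149 - sqrt(36137)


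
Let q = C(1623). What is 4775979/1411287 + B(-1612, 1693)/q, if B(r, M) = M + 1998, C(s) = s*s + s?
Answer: 4197835087175/1239934177608 ≈ 3.3855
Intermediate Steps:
C(s) = s + s**2 (C(s) = s**2 + s = s + s**2)
q = 2635752 (q = 1623*(1 + 1623) = 1623*1624 = 2635752)
B(r, M) = 1998 + M
4775979/1411287 + B(-1612, 1693)/q = 4775979/1411287 + (1998 + 1693)/2635752 = 4775979*(1/1411287) + 3691*(1/2635752) = 1591993/470429 + 3691/2635752 = 4197835087175/1239934177608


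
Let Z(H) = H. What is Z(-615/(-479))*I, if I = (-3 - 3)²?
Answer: 22140/479 ≈ 46.221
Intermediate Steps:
I = 36 (I = (-6)² = 36)
Z(-615/(-479))*I = -615/(-479)*36 = -615*(-1/479)*36 = (615/479)*36 = 22140/479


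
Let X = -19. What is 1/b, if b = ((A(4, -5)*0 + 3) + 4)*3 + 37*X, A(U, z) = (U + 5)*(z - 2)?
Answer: -1/682 ≈ -0.0014663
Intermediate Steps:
A(U, z) = (-2 + z)*(5 + U) (A(U, z) = (5 + U)*(-2 + z) = (-2 + z)*(5 + U))
b = -682 (b = (((-10 - 2*4 + 5*(-5) + 4*(-5))*0 + 3) + 4)*3 + 37*(-19) = (((-10 - 8 - 25 - 20)*0 + 3) + 4)*3 - 703 = ((-63*0 + 3) + 4)*3 - 703 = ((0 + 3) + 4)*3 - 703 = (3 + 4)*3 - 703 = 7*3 - 703 = 21 - 703 = -682)
1/b = 1/(-682) = -1/682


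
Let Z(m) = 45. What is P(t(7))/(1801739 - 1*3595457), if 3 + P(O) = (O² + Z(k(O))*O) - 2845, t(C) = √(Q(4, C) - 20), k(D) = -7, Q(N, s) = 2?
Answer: 1433/896859 - 5*I*√2/66434 ≈ 0.0015978 - 0.00010644*I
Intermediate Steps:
t(C) = 3*I*√2 (t(C) = √(2 - 20) = √(-18) = 3*I*√2)
P(O) = -2848 + O² + 45*O (P(O) = -3 + ((O² + 45*O) - 2845) = -3 + (-2845 + O² + 45*O) = -2848 + O² + 45*O)
P(t(7))/(1801739 - 1*3595457) = (-2848 + (3*I*√2)² + 45*(3*I*√2))/(1801739 - 1*3595457) = (-2848 - 18 + 135*I*√2)/(1801739 - 3595457) = (-2866 + 135*I*√2)/(-1793718) = (-2866 + 135*I*√2)*(-1/1793718) = 1433/896859 - 5*I*√2/66434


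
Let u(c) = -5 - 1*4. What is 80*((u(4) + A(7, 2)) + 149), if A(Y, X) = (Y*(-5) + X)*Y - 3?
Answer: -7520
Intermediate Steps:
A(Y, X) = -3 + Y*(X - 5*Y) (A(Y, X) = (-5*Y + X)*Y - 3 = (X - 5*Y)*Y - 3 = Y*(X - 5*Y) - 3 = -3 + Y*(X - 5*Y))
u(c) = -9 (u(c) = -5 - 4 = -9)
80*((u(4) + A(7, 2)) + 149) = 80*((-9 + (-3 - 5*7**2 + 2*7)) + 149) = 80*((-9 + (-3 - 5*49 + 14)) + 149) = 80*((-9 + (-3 - 245 + 14)) + 149) = 80*((-9 - 234) + 149) = 80*(-243 + 149) = 80*(-94) = -7520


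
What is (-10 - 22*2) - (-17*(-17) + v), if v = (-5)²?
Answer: -368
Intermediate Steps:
v = 25
(-10 - 22*2) - (-17*(-17) + v) = (-10 - 22*2) - (-17*(-17) + 25) = (-10 - 44) - (289 + 25) = -54 - 1*314 = -54 - 314 = -368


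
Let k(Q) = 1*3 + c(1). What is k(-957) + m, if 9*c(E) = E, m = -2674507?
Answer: -24070535/9 ≈ -2.6745e+6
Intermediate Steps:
c(E) = E/9
k(Q) = 28/9 (k(Q) = 1*3 + (⅑)*1 = 3 + ⅑ = 28/9)
k(-957) + m = 28/9 - 2674507 = -24070535/9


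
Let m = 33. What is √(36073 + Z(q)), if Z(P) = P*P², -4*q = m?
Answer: √2272735/8 ≈ 188.44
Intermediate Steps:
q = -33/4 (q = -¼*33 = -33/4 ≈ -8.2500)
Z(P) = P³
√(36073 + Z(q)) = √(36073 + (-33/4)³) = √(36073 - 35937/64) = √(2272735/64) = √2272735/8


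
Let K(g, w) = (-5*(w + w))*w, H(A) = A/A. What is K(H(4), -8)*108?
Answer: -69120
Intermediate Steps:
H(A) = 1
K(g, w) = -10*w² (K(g, w) = (-10*w)*w = -10*w²)
K(H(4), -8)*108 = -10*(-8)²*108 = -10*64*108 = -640*108 = -69120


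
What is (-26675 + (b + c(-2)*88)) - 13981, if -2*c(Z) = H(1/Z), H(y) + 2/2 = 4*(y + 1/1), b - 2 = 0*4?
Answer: -40698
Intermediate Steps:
b = 2 (b = 2 + 0*4 = 2 + 0 = 2)
H(y) = 3 + 4*y (H(y) = -1 + 4*(y + 1/1) = -1 + 4*(y + 1) = -1 + 4*(1 + y) = -1 + (4 + 4*y) = 3 + 4*y)
c(Z) = -3/2 - 2/Z (c(Z) = -(3 + 4/Z)/2 = -3/2 - 2/Z)
(-26675 + (b + c(-2)*88)) - 13981 = (-26675 + (2 + (-3/2 - 2/(-2))*88)) - 13981 = (-26675 + (2 + (-3/2 - 2*(-½))*88)) - 13981 = (-26675 + (2 + (-3/2 + 1)*88)) - 13981 = (-26675 + (2 - ½*88)) - 13981 = (-26675 + (2 - 44)) - 13981 = (-26675 - 42) - 13981 = -26717 - 13981 = -40698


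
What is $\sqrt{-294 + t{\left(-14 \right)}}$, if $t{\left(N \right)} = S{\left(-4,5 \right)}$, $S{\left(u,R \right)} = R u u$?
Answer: $i \sqrt{214} \approx 14.629 i$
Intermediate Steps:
$S{\left(u,R \right)} = R u^{2}$
$t{\left(N \right)} = 80$ ($t{\left(N \right)} = 5 \left(-4\right)^{2} = 5 \cdot 16 = 80$)
$\sqrt{-294 + t{\left(-14 \right)}} = \sqrt{-294 + 80} = \sqrt{-214} = i \sqrt{214}$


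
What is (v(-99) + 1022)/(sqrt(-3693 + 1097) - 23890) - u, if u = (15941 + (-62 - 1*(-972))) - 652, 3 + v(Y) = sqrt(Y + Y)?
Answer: (-386995129*I - 32398*sqrt(649) + 3*sqrt(22))/(2*(sqrt(649) + 11945*I)) ≈ -16199.0 - 0.00067998*I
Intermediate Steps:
v(Y) = -3 + sqrt(2)*sqrt(Y) (v(Y) = -3 + sqrt(Y + Y) = -3 + sqrt(2*Y) = -3 + sqrt(2)*sqrt(Y))
u = 16199 (u = (15941 + (-62 + 972)) - 652 = (15941 + 910) - 652 = 16851 - 652 = 16199)
(v(-99) + 1022)/(sqrt(-3693 + 1097) - 23890) - u = ((-3 + sqrt(2)*sqrt(-99)) + 1022)/(sqrt(-3693 + 1097) - 23890) - 1*16199 = ((-3 + sqrt(2)*(3*I*sqrt(11))) + 1022)/(sqrt(-2596) - 23890) - 16199 = ((-3 + 3*I*sqrt(22)) + 1022)/(2*I*sqrt(649) - 23890) - 16199 = (1019 + 3*I*sqrt(22))/(-23890 + 2*I*sqrt(649)) - 16199 = -16199 + (1019 + 3*I*sqrt(22))/(-23890 + 2*I*sqrt(649))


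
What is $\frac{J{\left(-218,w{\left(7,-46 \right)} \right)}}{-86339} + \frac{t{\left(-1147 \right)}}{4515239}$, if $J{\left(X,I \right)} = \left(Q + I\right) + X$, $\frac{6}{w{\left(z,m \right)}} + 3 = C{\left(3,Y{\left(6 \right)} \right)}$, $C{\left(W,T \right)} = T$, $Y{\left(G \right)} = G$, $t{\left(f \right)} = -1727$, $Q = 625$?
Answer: $- \frac{1995840204}{389841220021} \approx -0.0051196$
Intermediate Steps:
$w{\left(z,m \right)} = 2$ ($w{\left(z,m \right)} = \frac{6}{-3 + 6} = \frac{6}{3} = 6 \cdot \frac{1}{3} = 2$)
$J{\left(X,I \right)} = 625 + I + X$ ($J{\left(X,I \right)} = \left(625 + I\right) + X = 625 + I + X$)
$\frac{J{\left(-218,w{\left(7,-46 \right)} \right)}}{-86339} + \frac{t{\left(-1147 \right)}}{4515239} = \frac{625 + 2 - 218}{-86339} - \frac{1727}{4515239} = 409 \left(- \frac{1}{86339}\right) - \frac{1727}{4515239} = - \frac{409}{86339} - \frac{1727}{4515239} = - \frac{1995840204}{389841220021}$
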